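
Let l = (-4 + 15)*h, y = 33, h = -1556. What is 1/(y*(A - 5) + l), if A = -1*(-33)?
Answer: -1/16192 ≈ -6.1759e-5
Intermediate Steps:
A = 33
l = -17116 (l = (-4 + 15)*(-1556) = 11*(-1556) = -17116)
1/(y*(A - 5) + l) = 1/(33*(33 - 5) - 17116) = 1/(33*28 - 17116) = 1/(924 - 17116) = 1/(-16192) = -1/16192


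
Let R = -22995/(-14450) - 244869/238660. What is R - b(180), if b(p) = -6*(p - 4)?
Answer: 72874206033/68972740 ≈ 1056.6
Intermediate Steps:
b(p) = 24 - 6*p (b(p) = -6*(-4 + p) = 24 - 6*p)
R = 38992593/68972740 (R = -22995*(-1/14450) - 244869*1/238660 = 4599/2890 - 244869/238660 = 38992593/68972740 ≈ 0.56533)
R - b(180) = 38992593/68972740 - (24 - 6*180) = 38992593/68972740 - (24 - 1080) = 38992593/68972740 - 1*(-1056) = 38992593/68972740 + 1056 = 72874206033/68972740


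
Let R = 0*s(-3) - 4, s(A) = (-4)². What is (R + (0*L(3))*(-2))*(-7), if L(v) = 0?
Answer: 28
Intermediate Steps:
s(A) = 16
R = -4 (R = 0*16 - 4 = 0 - 4 = -4)
(R + (0*L(3))*(-2))*(-7) = (-4 + (0*0)*(-2))*(-7) = (-4 + 0*(-2))*(-7) = (-4 + 0)*(-7) = -4*(-7) = 28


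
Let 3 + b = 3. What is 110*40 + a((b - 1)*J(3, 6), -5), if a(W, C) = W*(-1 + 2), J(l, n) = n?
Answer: 4394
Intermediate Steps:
b = 0 (b = -3 + 3 = 0)
a(W, C) = W (a(W, C) = W*1 = W)
110*40 + a((b - 1)*J(3, 6), -5) = 110*40 + (0 - 1)*6 = 4400 - 1*6 = 4400 - 6 = 4394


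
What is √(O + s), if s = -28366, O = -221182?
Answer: 2*I*√62387 ≈ 499.55*I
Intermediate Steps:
√(O + s) = √(-221182 - 28366) = √(-249548) = 2*I*√62387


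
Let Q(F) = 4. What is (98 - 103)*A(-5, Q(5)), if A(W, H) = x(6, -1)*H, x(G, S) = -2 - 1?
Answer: 60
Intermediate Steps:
x(G, S) = -3
A(W, H) = -3*H
(98 - 103)*A(-5, Q(5)) = (98 - 103)*(-3*4) = -5*(-12) = 60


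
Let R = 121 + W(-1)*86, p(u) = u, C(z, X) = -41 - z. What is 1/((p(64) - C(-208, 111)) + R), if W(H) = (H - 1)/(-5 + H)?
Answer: 3/140 ≈ 0.021429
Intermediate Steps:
W(H) = (-1 + H)/(-5 + H)
R = 449/3 (R = 121 + ((-1 - 1)/(-5 - 1))*86 = 121 + (-2/(-6))*86 = 121 - ⅙*(-2)*86 = 121 + (⅓)*86 = 121 + 86/3 = 449/3 ≈ 149.67)
1/((p(64) - C(-208, 111)) + R) = 1/((64 - (-41 - 1*(-208))) + 449/3) = 1/((64 - (-41 + 208)) + 449/3) = 1/((64 - 1*167) + 449/3) = 1/((64 - 167) + 449/3) = 1/(-103 + 449/3) = 1/(140/3) = 3/140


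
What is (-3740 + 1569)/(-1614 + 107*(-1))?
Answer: 2171/1721 ≈ 1.2615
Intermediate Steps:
(-3740 + 1569)/(-1614 + 107*(-1)) = -2171/(-1614 - 107) = -2171/(-1721) = -2171*(-1/1721) = 2171/1721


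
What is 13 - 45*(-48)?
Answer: 2173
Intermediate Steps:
13 - 45*(-48) = 13 + 2160 = 2173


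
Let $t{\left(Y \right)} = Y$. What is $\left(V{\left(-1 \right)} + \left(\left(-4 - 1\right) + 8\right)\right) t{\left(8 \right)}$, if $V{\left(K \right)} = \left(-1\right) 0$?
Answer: $24$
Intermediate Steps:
$V{\left(K \right)} = 0$
$\left(V{\left(-1 \right)} + \left(\left(-4 - 1\right) + 8\right)\right) t{\left(8 \right)} = \left(0 + \left(\left(-4 - 1\right) + 8\right)\right) 8 = \left(0 + \left(-5 + 8\right)\right) 8 = \left(0 + 3\right) 8 = 3 \cdot 8 = 24$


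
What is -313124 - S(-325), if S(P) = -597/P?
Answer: -101765897/325 ≈ -3.1313e+5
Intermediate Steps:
-313124 - S(-325) = -313124 - (-597)/(-325) = -313124 - (-597)*(-1)/325 = -313124 - 1*597/325 = -313124 - 597/325 = -101765897/325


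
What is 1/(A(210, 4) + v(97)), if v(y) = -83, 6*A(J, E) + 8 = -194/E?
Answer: -12/1109 ≈ -0.010821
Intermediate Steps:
A(J, E) = -4/3 - 97/(3*E) (A(J, E) = -4/3 + (-194/E)/6 = -4/3 - 97/(3*E))
1/(A(210, 4) + v(97)) = 1/((1/3)*(-97 - 4*4)/4 - 83) = 1/((1/3)*(1/4)*(-97 - 16) - 83) = 1/((1/3)*(1/4)*(-113) - 83) = 1/(-113/12 - 83) = 1/(-1109/12) = -12/1109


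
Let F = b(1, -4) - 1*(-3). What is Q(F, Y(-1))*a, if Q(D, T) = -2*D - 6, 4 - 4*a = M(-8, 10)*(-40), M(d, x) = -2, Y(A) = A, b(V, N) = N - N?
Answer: 228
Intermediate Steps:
b(V, N) = 0
F = 3 (F = 0 - 1*(-3) = 0 + 3 = 3)
a = -19 (a = 1 - (-1)*(-40)/2 = 1 - ¼*80 = 1 - 20 = -19)
Q(D, T) = -6 - 2*D
Q(F, Y(-1))*a = (-6 - 2*3)*(-19) = (-6 - 6)*(-19) = -12*(-19) = 228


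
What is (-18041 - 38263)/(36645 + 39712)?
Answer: -56304/76357 ≈ -0.73738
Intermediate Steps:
(-18041 - 38263)/(36645 + 39712) = -56304/76357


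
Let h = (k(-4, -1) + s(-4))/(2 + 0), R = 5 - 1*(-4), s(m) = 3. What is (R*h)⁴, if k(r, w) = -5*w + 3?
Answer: 96059601/16 ≈ 6.0037e+6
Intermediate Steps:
k(r, w) = 3 - 5*w
R = 9 (R = 5 + 4 = 9)
h = 11/2 (h = ((3 - 5*(-1)) + 3)/(2 + 0) = ((3 + 5) + 3)/2 = (8 + 3)*(½) = 11*(½) = 11/2 ≈ 5.5000)
(R*h)⁴ = (9*(11/2))⁴ = (99/2)⁴ = 96059601/16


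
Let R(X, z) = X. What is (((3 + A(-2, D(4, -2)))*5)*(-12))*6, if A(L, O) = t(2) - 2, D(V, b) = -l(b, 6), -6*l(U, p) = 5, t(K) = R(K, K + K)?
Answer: -1080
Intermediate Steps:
t(K) = K
l(U, p) = -⅚ (l(U, p) = -⅙*5 = -⅚)
D(V, b) = ⅚ (D(V, b) = -1*(-⅚) = ⅚)
A(L, O) = 0 (A(L, O) = 2 - 2 = 0)
(((3 + A(-2, D(4, -2)))*5)*(-12))*6 = (((3 + 0)*5)*(-12))*6 = ((3*5)*(-12))*6 = (15*(-12))*6 = -180*6 = -1080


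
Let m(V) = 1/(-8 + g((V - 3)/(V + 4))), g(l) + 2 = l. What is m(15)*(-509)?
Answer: 9671/178 ≈ 54.331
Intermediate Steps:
g(l) = -2 + l
m(V) = 1/(-10 + (-3 + V)/(4 + V)) (m(V) = 1/(-8 + (-2 + (V - 3)/(V + 4))) = 1/(-8 + (-2 + (-3 + V)/(4 + V))) = 1/(-10 + (-3 + V)/(4 + V)))
m(15)*(-509) = ((4 + 15)/(-43 - 9*15))*(-509) = (19/(-43 - 135))*(-509) = (19/(-178))*(-509) = -1/178*19*(-509) = -19/178*(-509) = 9671/178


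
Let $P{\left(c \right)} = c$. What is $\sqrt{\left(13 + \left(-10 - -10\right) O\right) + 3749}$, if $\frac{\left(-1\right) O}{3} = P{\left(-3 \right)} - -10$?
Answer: $3 \sqrt{418} \approx 61.335$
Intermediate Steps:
$O = -21$ ($O = - 3 \left(-3 - -10\right) = - 3 \left(-3 + 10\right) = \left(-3\right) 7 = -21$)
$\sqrt{\left(13 + \left(-10 - -10\right) O\right) + 3749} = \sqrt{\left(13 + \left(-10 - -10\right) \left(-21\right)\right) + 3749} = \sqrt{\left(13 + \left(-10 + 10\right) \left(-21\right)\right) + 3749} = \sqrt{\left(13 + 0 \left(-21\right)\right) + 3749} = \sqrt{\left(13 + 0\right) + 3749} = \sqrt{13 + 3749} = \sqrt{3762} = 3 \sqrt{418}$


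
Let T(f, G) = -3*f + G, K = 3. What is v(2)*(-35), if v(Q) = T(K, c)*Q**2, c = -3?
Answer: 1680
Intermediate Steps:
T(f, G) = G - 3*f
v(Q) = -12*Q**2 (v(Q) = (-3 - 3*3)*Q**2 = (-3 - 9)*Q**2 = -12*Q**2)
v(2)*(-35) = -12*2**2*(-35) = -12*4*(-35) = -48*(-35) = 1680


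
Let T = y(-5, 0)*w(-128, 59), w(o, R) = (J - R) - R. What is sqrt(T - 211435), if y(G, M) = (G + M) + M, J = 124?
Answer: I*sqrt(211465) ≈ 459.85*I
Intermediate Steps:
y(G, M) = G + 2*M
w(o, R) = 124 - 2*R (w(o, R) = (124 - R) - R = 124 - 2*R)
T = -30 (T = (-5 + 2*0)*(124 - 2*59) = (-5 + 0)*(124 - 118) = -5*6 = -30)
sqrt(T - 211435) = sqrt(-30 - 211435) = sqrt(-211465) = I*sqrt(211465)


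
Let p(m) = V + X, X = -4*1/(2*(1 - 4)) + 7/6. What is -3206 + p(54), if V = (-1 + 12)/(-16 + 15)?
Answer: -19291/6 ≈ -3215.2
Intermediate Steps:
X = 11/6 (X = -4/(2*(-3)) + 7*(1/6) = -4/(-6) + 7/6 = -4*(-1/6) + 7/6 = 2/3 + 7/6 = 11/6 ≈ 1.8333)
V = -11 (V = 11/(-1) = 11*(-1) = -11)
p(m) = -55/6 (p(m) = -11 + 11/6 = -55/6)
-3206 + p(54) = -3206 - 55/6 = -19291/6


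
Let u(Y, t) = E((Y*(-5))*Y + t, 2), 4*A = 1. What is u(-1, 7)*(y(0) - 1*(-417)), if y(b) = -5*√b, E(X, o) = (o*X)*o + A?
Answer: 13761/4 ≈ 3440.3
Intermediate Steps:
A = ¼ (A = (¼)*1 = ¼ ≈ 0.25000)
E(X, o) = ¼ + X*o² (E(X, o) = (o*X)*o + ¼ = (X*o)*o + ¼ = X*o² + ¼ = ¼ + X*o²)
u(Y, t) = ¼ - 20*Y² + 4*t (u(Y, t) = ¼ + ((Y*(-5))*Y + t)*2² = ¼ + ((-5*Y)*Y + t)*4 = ¼ + (-5*Y² + t)*4 = ¼ + (t - 5*Y²)*4 = ¼ + (-20*Y² + 4*t) = ¼ - 20*Y² + 4*t)
u(-1, 7)*(y(0) - 1*(-417)) = (¼ - 20*(-1)² + 4*7)*(-5*√0 - 1*(-417)) = (¼ - 20*1 + 28)*(-5*0 + 417) = (¼ - 20 + 28)*(0 + 417) = (33/4)*417 = 13761/4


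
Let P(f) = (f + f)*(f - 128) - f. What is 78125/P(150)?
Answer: 3125/258 ≈ 12.112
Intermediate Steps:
P(f) = -f + 2*f*(-128 + f) (P(f) = (2*f)*(-128 + f) - f = 2*f*(-128 + f) - f = -f + 2*f*(-128 + f))
78125/P(150) = 78125/((150*(-257 + 2*150))) = 78125/((150*(-257 + 300))) = 78125/((150*43)) = 78125/6450 = 78125*(1/6450) = 3125/258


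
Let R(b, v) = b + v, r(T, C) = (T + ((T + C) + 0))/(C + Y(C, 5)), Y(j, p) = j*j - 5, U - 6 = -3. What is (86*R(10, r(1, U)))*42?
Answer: 38700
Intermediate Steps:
U = 3 (U = 6 - 3 = 3)
Y(j, p) = -5 + j² (Y(j, p) = j² - 5 = -5 + j²)
r(T, C) = (C + 2*T)/(-5 + C + C²) (r(T, C) = (T + ((T + C) + 0))/(C + (-5 + C²)) = (T + ((C + T) + 0))/(-5 + C + C²) = (T + (C + T))/(-5 + C + C²) = (C + 2*T)/(-5 + C + C²))
(86*R(10, r(1, U)))*42 = (86*(10 + (3 + 2*1)/(-5 + 3 + 3²)))*42 = (86*(10 + (3 + 2)/(-5 + 3 + 9)))*42 = (86*(10 + 5/7))*42 = (86*(75/7))*42 = (6450/7)*42 = 38700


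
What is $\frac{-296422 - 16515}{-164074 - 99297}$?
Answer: $\frac{312937}{263371} \approx 1.1882$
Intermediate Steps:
$\frac{-296422 - 16515}{-164074 - 99297} = - \frac{312937}{-263371} = \left(-312937\right) \left(- \frac{1}{263371}\right) = \frac{312937}{263371}$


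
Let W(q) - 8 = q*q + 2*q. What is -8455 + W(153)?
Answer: 15268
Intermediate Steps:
W(q) = 8 + q**2 + 2*q (W(q) = 8 + (q*q + 2*q) = 8 + (q**2 + 2*q) = 8 + q**2 + 2*q)
-8455 + W(153) = -8455 + (8 + 153**2 + 2*153) = -8455 + (8 + 23409 + 306) = -8455 + 23723 = 15268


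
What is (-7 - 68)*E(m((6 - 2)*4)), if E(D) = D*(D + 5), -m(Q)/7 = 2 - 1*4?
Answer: -19950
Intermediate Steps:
m(Q) = 14 (m(Q) = -7*(2 - 1*4) = -7*(2 - 4) = -7*(-2) = 14)
E(D) = D*(5 + D)
(-7 - 68)*E(m((6 - 2)*4)) = (-7 - 68)*(14*(5 + 14)) = -1050*19 = -75*266 = -19950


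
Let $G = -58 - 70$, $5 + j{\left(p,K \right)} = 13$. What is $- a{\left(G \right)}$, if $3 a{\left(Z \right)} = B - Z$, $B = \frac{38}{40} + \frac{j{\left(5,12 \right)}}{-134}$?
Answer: $- \frac{57571}{1340} \approx -42.963$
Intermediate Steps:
$j{\left(p,K \right)} = 8$ ($j{\left(p,K \right)} = -5 + 13 = 8$)
$B = \frac{1193}{1340}$ ($B = \frac{38}{40} + \frac{8}{-134} = 38 \cdot \frac{1}{40} + 8 \left(- \frac{1}{134}\right) = \frac{19}{20} - \frac{4}{67} = \frac{1193}{1340} \approx 0.8903$)
$G = -128$ ($G = -58 - 70 = -128$)
$a{\left(Z \right)} = \frac{1193}{4020} - \frac{Z}{3}$ ($a{\left(Z \right)} = \frac{\frac{1193}{1340} - Z}{3} = \frac{1193}{4020} - \frac{Z}{3}$)
$- a{\left(G \right)} = - (\frac{1193}{4020} - - \frac{128}{3}) = - (\frac{1193}{4020} + \frac{128}{3}) = \left(-1\right) \frac{57571}{1340} = - \frac{57571}{1340}$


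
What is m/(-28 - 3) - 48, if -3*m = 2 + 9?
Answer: -4453/93 ≈ -47.882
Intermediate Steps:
m = -11/3 (m = -(2 + 9)/3 = -⅓*11 = -11/3 ≈ -3.6667)
m/(-28 - 3) - 48 = -11/(3*(-28 - 3)) - 48 = -11/3/(-31) - 48 = -11/3*(-1/31) - 48 = 11/93 - 48 = -4453/93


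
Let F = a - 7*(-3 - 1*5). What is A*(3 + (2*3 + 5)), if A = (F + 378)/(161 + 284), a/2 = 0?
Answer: 6076/445 ≈ 13.654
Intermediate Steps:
a = 0 (a = 2*0 = 0)
F = 56 (F = 0 - 7*(-3 - 1*5) = 0 - 7*(-3 - 5) = 0 - 7*(-8) = 0 + 56 = 56)
A = 434/445 (A = (56 + 378)/(161 + 284) = 434/445 ≈ 0.97528)
A*(3 + (2*3 + 5)) = 434*(3 + (2*3 + 5))/445 = 434*(3 + (6 + 5))/445 = 434*(3 + 11)/445 = (434/445)*14 = 6076/445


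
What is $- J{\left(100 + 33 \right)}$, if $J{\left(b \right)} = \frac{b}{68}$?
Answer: $- \frac{133}{68} \approx -1.9559$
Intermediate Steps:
$J{\left(b \right)} = \frac{b}{68}$ ($J{\left(b \right)} = b \frac{1}{68} = \frac{b}{68}$)
$- J{\left(100 + 33 \right)} = - \frac{100 + 33}{68} = - \frac{133}{68}$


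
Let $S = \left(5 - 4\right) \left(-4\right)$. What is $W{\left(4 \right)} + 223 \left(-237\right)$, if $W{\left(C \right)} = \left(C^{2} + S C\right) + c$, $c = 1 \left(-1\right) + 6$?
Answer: $-52846$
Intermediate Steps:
$c = 5$ ($c = -1 + 6 = 5$)
$S = -4$ ($S = 1 \left(-4\right) = -4$)
$W{\left(C \right)} = 5 + C^{2} - 4 C$ ($W{\left(C \right)} = \left(C^{2} - 4 C\right) + 5 = 5 + C^{2} - 4 C$)
$W{\left(4 \right)} + 223 \left(-237\right) = \left(5 + 4^{2} - 16\right) + 223 \left(-237\right) = \left(5 + 16 - 16\right) - 52851 = 5 - 52851 = -52846$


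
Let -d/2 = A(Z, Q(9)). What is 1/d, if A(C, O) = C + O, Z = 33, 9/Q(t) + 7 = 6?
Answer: -1/48 ≈ -0.020833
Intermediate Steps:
Q(t) = -9 (Q(t) = 9/(-7 + 6) = 9/(-1) = 9*(-1) = -9)
d = -48 (d = -2*(33 - 9) = -2*24 = -48)
1/d = 1/(-48) = -1/48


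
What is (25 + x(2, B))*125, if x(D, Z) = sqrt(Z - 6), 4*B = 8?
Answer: 3125 + 250*I ≈ 3125.0 + 250.0*I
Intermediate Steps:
B = 2 (B = (1/4)*8 = 2)
x(D, Z) = sqrt(-6 + Z)
(25 + x(2, B))*125 = (25 + sqrt(-6 + 2))*125 = (25 + sqrt(-4))*125 = (25 + 2*I)*125 = 3125 + 250*I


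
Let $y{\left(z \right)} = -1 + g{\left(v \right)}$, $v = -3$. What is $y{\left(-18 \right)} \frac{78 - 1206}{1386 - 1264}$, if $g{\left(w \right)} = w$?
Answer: $\frac{2256}{61} \approx 36.984$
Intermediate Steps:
$y{\left(z \right)} = -4$ ($y{\left(z \right)} = -1 - 3 = -4$)
$y{\left(-18 \right)} \frac{78 - 1206}{1386 - 1264} = - 4 \frac{78 - 1206}{1386 - 1264} = - 4 \left(- \frac{1128}{122}\right) = - 4 \left(\left(-1128\right) \frac{1}{122}\right) = \left(-4\right) \left(- \frac{564}{61}\right) = \frac{2256}{61}$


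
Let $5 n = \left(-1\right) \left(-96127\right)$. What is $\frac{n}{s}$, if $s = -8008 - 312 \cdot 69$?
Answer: $- \frac{96127}{147680} \approx -0.65091$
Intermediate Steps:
$n = \frac{96127}{5}$ ($n = \frac{\left(-1\right) \left(-96127\right)}{5} = \frac{1}{5} \cdot 96127 = \frac{96127}{5} \approx 19225.0$)
$s = -29536$ ($s = -8008 - 21528 = -29536$)
$\frac{n}{s} = \frac{96127}{5 \left(-29536\right)} = \frac{96127}{5} \left(- \frac{1}{29536}\right) = - \frac{96127}{147680}$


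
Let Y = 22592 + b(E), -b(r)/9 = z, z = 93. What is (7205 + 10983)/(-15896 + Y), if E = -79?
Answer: 18188/5859 ≈ 3.1043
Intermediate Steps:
b(r) = -837 (b(r) = -9*93 = -837)
Y = 21755 (Y = 22592 - 837 = 21755)
(7205 + 10983)/(-15896 + Y) = (7205 + 10983)/(-15896 + 21755) = 18188/5859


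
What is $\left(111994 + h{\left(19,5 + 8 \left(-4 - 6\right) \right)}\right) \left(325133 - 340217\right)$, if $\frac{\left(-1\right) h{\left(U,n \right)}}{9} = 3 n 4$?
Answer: $-1811497896$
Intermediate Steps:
$h{\left(U,n \right)} = - 108 n$ ($h{\left(U,n \right)} = - 9 \cdot 3 n 4 = - 9 \cdot 12 n = - 108 n$)
$\left(111994 + h{\left(19,5 + 8 \left(-4 - 6\right) \right)}\right) \left(325133 - 340217\right) = \left(111994 - 108 \left(5 + 8 \left(-4 - 6\right)\right)\right) \left(325133 - 340217\right) = \left(111994 - 108 \left(5 + 8 \left(-4 - 6\right)\right)\right) \left(-15084\right) = \left(111994 - 108 \left(5 + 8 \left(-10\right)\right)\right) \left(-15084\right) = \left(111994 - 108 \left(5 - 80\right)\right) \left(-15084\right) = \left(111994 - -8100\right) \left(-15084\right) = \left(111994 + 8100\right) \left(-15084\right) = 120094 \left(-15084\right) = -1811497896$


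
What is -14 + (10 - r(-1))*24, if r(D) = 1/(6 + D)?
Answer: 1106/5 ≈ 221.20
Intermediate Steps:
-14 + (10 - r(-1))*24 = -14 + (10 - 1/(6 - 1))*24 = -14 + (10 - 1/5)*24 = -14 + (10 - 1*⅕)*24 = -14 + (10 - ⅕)*24 = -14 + (49/5)*24 = -14 + 1176/5 = 1106/5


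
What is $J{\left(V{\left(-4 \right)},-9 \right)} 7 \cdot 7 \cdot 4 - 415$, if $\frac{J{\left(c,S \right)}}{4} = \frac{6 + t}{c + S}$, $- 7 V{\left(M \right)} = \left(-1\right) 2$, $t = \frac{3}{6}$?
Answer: $- \frac{60987}{61} \approx -999.79$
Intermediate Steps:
$t = \frac{1}{2}$ ($t = 3 \cdot \frac{1}{6} = \frac{1}{2} \approx 0.5$)
$V{\left(M \right)} = \frac{2}{7}$ ($V{\left(M \right)} = - \frac{\left(-1\right) 2}{7} = \left(- \frac{1}{7}\right) \left(-2\right) = \frac{2}{7}$)
$J{\left(c,S \right)} = \frac{26}{S + c}$ ($J{\left(c,S \right)} = 4 \frac{6 + \frac{1}{2}}{c + S} = 4 \frac{13}{2 \left(S + c\right)} = \frac{26}{S + c}$)
$J{\left(V{\left(-4 \right)},-9 \right)} 7 \cdot 7 \cdot 4 - 415 = \frac{26}{-9 + \frac{2}{7}} \cdot 7 \cdot 7 \cdot 4 - 415 = \frac{26}{- \frac{61}{7}} \cdot 49 \cdot 4 - 415 = 26 \left(- \frac{7}{61}\right) 196 - 415 = \left(- \frac{182}{61}\right) 196 - 415 = - \frac{35672}{61} - 415 = - \frac{60987}{61}$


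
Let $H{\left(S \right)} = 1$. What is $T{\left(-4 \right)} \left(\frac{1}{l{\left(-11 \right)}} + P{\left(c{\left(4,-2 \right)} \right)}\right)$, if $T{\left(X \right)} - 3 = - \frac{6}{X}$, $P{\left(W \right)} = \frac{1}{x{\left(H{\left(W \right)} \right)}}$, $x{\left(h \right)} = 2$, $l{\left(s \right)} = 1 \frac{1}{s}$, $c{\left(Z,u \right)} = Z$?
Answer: $- \frac{189}{4} \approx -47.25$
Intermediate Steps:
$l{\left(s \right)} = \frac{1}{s}$
$P{\left(W \right)} = \frac{1}{2}$
$T{\left(X \right)} = 3 - \frac{6}{X}$
$T{\left(-4 \right)} \left(\frac{1}{l{\left(-11 \right)}} + P{\left(c{\left(4,-2 \right)} \right)}\right) = \left(3 - \frac{6}{-4}\right) \left(\frac{1}{\frac{1}{-11}} + \frac{1}{2}\right) = \left(3 - - \frac{3}{2}\right) \left(\frac{1}{- \frac{1}{11}} + \frac{1}{2}\right) = \left(3 + \frac{3}{2}\right) \left(-11 + \frac{1}{2}\right) = \frac{9}{2} \left(- \frac{21}{2}\right) = - \frac{189}{4}$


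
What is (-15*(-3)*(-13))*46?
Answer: -26910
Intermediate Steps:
(-15*(-3)*(-13))*46 = (45*(-13))*46 = -585*46 = -26910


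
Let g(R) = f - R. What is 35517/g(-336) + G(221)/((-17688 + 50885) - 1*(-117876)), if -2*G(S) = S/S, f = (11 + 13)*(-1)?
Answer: 10583155/92968 ≈ 113.84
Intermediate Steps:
f = -24 (f = 24*(-1) = -24)
G(S) = -½ (G(S) = -S/(2*S) = -½*1 = -½)
g(R) = -24 - R
35517/g(-336) + G(221)/((-17688 + 50885) - 1*(-117876)) = 35517/(-24 - 1*(-336)) - 1/(2*((-17688 + 50885) - 1*(-117876))) = 35517/(-24 + 336) - 1/(2*(33197 + 117876)) = 35517/312 - ½/151073 = 35517*(1/312) - ½*1/151073 = 11839/104 - 1/302146 = 10583155/92968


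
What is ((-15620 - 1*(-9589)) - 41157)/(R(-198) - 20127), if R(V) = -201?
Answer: 11797/5082 ≈ 2.3213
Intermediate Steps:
((-15620 - 1*(-9589)) - 41157)/(R(-198) - 20127) = ((-15620 - 1*(-9589)) - 41157)/(-201 - 20127) = ((-15620 + 9589) - 41157)/(-20328) = (-6031 - 41157)*(-1/20328) = -47188*(-1/20328) = 11797/5082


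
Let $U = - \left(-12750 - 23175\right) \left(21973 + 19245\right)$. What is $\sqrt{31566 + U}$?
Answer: $18 \sqrt{4570334} \approx 38481.0$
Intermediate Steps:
$U = 1480756650$ ($U = - \left(-35925\right) 41218 = \left(-1\right) \left(-1480756650\right) = 1480756650$)
$\sqrt{31566 + U} = \sqrt{31566 + 1480756650} = \sqrt{1480788216} = 18 \sqrt{4570334}$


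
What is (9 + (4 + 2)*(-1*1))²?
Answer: 9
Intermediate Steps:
(9 + (4 + 2)*(-1*1))² = (9 + 6*(-1))² = (9 - 6)² = 3² = 9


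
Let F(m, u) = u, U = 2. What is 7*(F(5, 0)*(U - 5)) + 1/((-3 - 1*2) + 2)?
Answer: -⅓ ≈ -0.33333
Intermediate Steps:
7*(F(5, 0)*(U - 5)) + 1/((-3 - 1*2) + 2) = 7*(0*(2 - 5)) + 1/((-3 - 1*2) + 2) = 7*(0*(-3)) + 1/((-3 - 2) + 2) = 7*0 + 1/(-5 + 2) = 0 + 1/(-3) = 0 - ⅓ = -⅓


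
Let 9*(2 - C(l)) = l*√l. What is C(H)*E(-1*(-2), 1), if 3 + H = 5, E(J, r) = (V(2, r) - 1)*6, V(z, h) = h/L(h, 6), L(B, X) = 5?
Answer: -48/5 + 16*√2/15 ≈ -8.0915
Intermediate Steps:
V(z, h) = h/5
E(J, r) = -6 + 6*r/5 (E(J, r) = (r/5 - 1)*6 = (-1 + r/5)*6 = -6 + 6*r/5)
H = 2 (H = -3 + 5 = 2)
C(l) = 2 - l^(3/2)/9 (C(l) = 2 - l*√l/9 = 2 - l^(3/2)/9)
C(H)*E(-1*(-2), 1) = (2 - 2*√2/9)*(-6 + (6/5)*1) = (2 - 2*√2/9)*(-6 + 6/5) = (2 - 2*√2/9)*(-24/5) = -48/5 + 16*√2/15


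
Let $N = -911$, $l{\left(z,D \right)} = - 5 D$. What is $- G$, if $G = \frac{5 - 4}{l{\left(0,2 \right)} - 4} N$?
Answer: $- \frac{911}{14} \approx -65.071$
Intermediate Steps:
$G = \frac{911}{14}$ ($G = \frac{5 - 4}{\left(-5\right) 2 - 4} \left(-911\right) = 1 \frac{1}{-10 - 4} \left(-911\right) = 1 \frac{1}{-14} \left(-911\right) = 1 \left(- \frac{1}{14}\right) \left(-911\right) = \left(- \frac{1}{14}\right) \left(-911\right) = \frac{911}{14} \approx 65.071$)
$- G = \left(-1\right) \frac{911}{14} = - \frac{911}{14}$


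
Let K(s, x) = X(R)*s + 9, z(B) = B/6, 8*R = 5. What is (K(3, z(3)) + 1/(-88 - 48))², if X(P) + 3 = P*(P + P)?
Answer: 1615441/295936 ≈ 5.4587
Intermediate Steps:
R = 5/8 (R = (⅛)*5 = 5/8 ≈ 0.62500)
z(B) = B/6 (z(B) = B*(⅙) = B/6)
X(P) = -3 + 2*P² (X(P) = -3 + P*(P + P) = -3 + P*(2*P) = -3 + 2*P²)
K(s, x) = 9 - 71*s/32 (K(s, x) = (-3 + 2*(5/8)²)*s + 9 = (-3 + 2*(25/64))*s + 9 = (-3 + 25/32)*s + 9 = -71*s/32 + 9 = 9 - 71*s/32)
(K(3, z(3)) + 1/(-88 - 48))² = ((9 - 71/32*3) + 1/(-88 - 48))² = ((9 - 213/32) + 1/(-136))² = (75/32 - 1/136)² = (1271/544)² = 1615441/295936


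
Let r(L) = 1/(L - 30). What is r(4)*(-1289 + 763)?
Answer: 263/13 ≈ 20.231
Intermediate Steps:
r(L) = 1/(-30 + L)
r(4)*(-1289 + 763) = (-1289 + 763)/(-30 + 4) = -526/(-26) = -1/26*(-526) = 263/13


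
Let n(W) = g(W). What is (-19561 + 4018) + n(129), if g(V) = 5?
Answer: -15538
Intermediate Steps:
n(W) = 5
(-19561 + 4018) + n(129) = (-19561 + 4018) + 5 = -15543 + 5 = -15538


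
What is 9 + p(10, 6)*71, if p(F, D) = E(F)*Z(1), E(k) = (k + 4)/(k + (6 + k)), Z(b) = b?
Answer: 614/13 ≈ 47.231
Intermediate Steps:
E(k) = (4 + k)/(6 + 2*k)
p(F, D) = (4 + F)/(2*(3 + F)) (p(F, D) = ((4 + F)/(2*(3 + F)))*1 = (4 + F)/(2*(3 + F)))
9 + p(10, 6)*71 = 9 + ((4 + 10)/(2*(3 + 10)))*71 = 9 + ((1/2)*14/13)*71 = 9 + ((1/2)*(1/13)*14)*71 = 9 + (7/13)*71 = 9 + 497/13 = 614/13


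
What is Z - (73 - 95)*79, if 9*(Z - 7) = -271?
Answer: 15434/9 ≈ 1714.9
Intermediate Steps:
Z = -208/9 (Z = 7 + (1/9)*(-271) = 7 - 271/9 = -208/9 ≈ -23.111)
Z - (73 - 95)*79 = -208/9 - (73 - 95)*79 = -208/9 - (-22)*79 = -208/9 - 1*(-1738) = -208/9 + 1738 = 15434/9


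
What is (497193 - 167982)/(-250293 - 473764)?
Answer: -329211/724057 ≈ -0.45468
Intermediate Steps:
(497193 - 167982)/(-250293 - 473764) = 329211/(-724057) = 329211*(-1/724057) = -329211/724057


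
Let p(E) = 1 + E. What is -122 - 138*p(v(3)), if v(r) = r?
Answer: -674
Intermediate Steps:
-122 - 138*p(v(3)) = -122 - 138*(1 + 3) = -122 - 138*4 = -122 - 552 = -674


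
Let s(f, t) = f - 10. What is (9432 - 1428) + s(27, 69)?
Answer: 8021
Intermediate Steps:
s(f, t) = -10 + f
(9432 - 1428) + s(27, 69) = (9432 - 1428) + (-10 + 27) = 8004 + 17 = 8021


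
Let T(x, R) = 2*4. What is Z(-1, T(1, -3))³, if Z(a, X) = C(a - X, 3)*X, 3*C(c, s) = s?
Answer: 512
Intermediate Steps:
C(c, s) = s/3
T(x, R) = 8
Z(a, X) = X (Z(a, X) = ((⅓)*3)*X = 1*X = X)
Z(-1, T(1, -3))³ = 8³ = 512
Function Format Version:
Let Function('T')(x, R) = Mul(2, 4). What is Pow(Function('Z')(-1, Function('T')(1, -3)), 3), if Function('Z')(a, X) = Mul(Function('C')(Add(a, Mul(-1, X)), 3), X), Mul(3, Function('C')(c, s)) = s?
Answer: 512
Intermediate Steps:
Function('C')(c, s) = Mul(Rational(1, 3), s)
Function('T')(x, R) = 8
Function('Z')(a, X) = X (Function('Z')(a, X) = Mul(Mul(Rational(1, 3), 3), X) = Mul(1, X) = X)
Pow(Function('Z')(-1, Function('T')(1, -3)), 3) = Pow(8, 3) = 512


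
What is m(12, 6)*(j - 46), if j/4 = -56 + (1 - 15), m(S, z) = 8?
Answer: -2608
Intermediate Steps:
j = -280 (j = 4*(-56 + (1 - 15)) = 4*(-56 - 14) = 4*(-70) = -280)
m(12, 6)*(j - 46) = 8*(-280 - 46) = 8*(-326) = -2608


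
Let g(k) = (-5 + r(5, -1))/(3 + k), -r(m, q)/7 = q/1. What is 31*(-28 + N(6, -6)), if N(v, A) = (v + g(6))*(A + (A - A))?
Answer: -6076/3 ≈ -2025.3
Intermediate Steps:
r(m, q) = -7*q (r(m, q) = -7*q/1 = -7*q)
g(k) = 2/(3 + k) (g(k) = (-5 - 7*(-1))/(3 + k) = (-5 + 7)/(3 + k) = 2/(3 + k))
N(v, A) = A*(2/9 + v) (N(v, A) = (v + 2/(3 + 6))*(A + (A - A)) = (v + 2/9)*(A + 0) = (v + 2*(⅑))*A = (v + 2/9)*A = (2/9 + v)*A = A*(2/9 + v))
31*(-28 + N(6, -6)) = 31*(-28 + (⅑)*(-6)*(2 + 9*6)) = 31*(-28 + (⅑)*(-6)*(2 + 54)) = 31*(-28 + (⅑)*(-6)*56) = 31*(-28 - 112/3) = 31*(-196/3) = -6076/3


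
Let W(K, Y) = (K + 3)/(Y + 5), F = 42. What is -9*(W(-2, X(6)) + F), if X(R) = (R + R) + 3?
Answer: -7569/20 ≈ -378.45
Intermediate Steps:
X(R) = 3 + 2*R (X(R) = 2*R + 3 = 3 + 2*R)
W(K, Y) = (3 + K)/(5 + Y)
-9*(W(-2, X(6)) + F) = -9*((3 - 2)/(5 + (3 + 2*6)) + 42) = -9*(1/(5 + (3 + 12)) + 42) = -9*(1/(5 + 15) + 42) = -9*(1/20 + 42) = -9*841/20 = -7569/20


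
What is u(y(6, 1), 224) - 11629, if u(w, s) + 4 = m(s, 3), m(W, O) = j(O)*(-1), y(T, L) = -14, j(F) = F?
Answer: -11636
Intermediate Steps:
m(W, O) = -O (m(W, O) = O*(-1) = -O)
u(w, s) = -7 (u(w, s) = -4 - 1*3 = -4 - 3 = -7)
u(y(6, 1), 224) - 11629 = -7 - 11629 = -11636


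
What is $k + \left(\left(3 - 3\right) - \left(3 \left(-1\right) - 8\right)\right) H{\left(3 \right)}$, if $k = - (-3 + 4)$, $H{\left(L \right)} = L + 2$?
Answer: $54$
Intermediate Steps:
$H{\left(L \right)} = 2 + L$
$k = -1$ ($k = \left(-1\right) 1 = -1$)
$k + \left(\left(3 - 3\right) - \left(3 \left(-1\right) - 8\right)\right) H{\left(3 \right)} = -1 + \left(\left(3 - 3\right) - \left(3 \left(-1\right) - 8\right)\right) \left(2 + 3\right) = -1 + \left(\left(3 - 3\right) - \left(-3 - 8\right)\right) 5 = -1 + \left(0 - -11\right) 5 = -1 + \left(0 + 11\right) 5 = -1 + 11 \cdot 5 = -1 + 55 = 54$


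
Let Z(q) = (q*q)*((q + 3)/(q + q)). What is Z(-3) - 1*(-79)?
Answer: 79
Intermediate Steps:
Z(q) = q*(3 + q)/2 (Z(q) = q²*((3 + q)/((2*q))) = q²*((3 + q)*(1/(2*q))) = q²*((3 + q)/(2*q)) = q*(3 + q)/2)
Z(-3) - 1*(-79) = (½)*(-3)*(3 - 3) - 1*(-79) = (½)*(-3)*0 + 79 = 0 + 79 = 79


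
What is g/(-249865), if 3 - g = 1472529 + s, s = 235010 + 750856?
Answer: 2458392/249865 ≈ 9.8389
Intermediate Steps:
s = 985866
g = -2458392 (g = 3 - (1472529 + 985866) = 3 - 1*2458395 = 3 - 2458395 = -2458392)
g/(-249865) = -2458392/(-249865) = -2458392*(-1/249865) = 2458392/249865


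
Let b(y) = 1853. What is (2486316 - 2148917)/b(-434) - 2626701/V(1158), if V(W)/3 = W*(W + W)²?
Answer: 123276473700253/677036632032 ≈ 182.08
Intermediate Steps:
V(W) = 12*W³ (V(W) = 3*(W*(W + W)²) = 3*(W*(2*W)²) = 3*(W*(4*W²)) = 3*(4*W³) = 12*W³)
(2486316 - 2148917)/b(-434) - 2626701/V(1158) = (2486316 - 2148917)/1853 - 2626701/(12*1158³) = 337399*(1/1853) - 2626701/(12*1552836312) = 19847/109 - 2626701/18634035744 = 19847/109 - 2626701*1/18634035744 = 19847/109 - 875567/6211345248 = 123276473700253/677036632032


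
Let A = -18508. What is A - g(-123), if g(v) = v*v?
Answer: -33637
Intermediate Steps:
g(v) = v**2
A - g(-123) = -18508 - 1*(-123)**2 = -18508 - 1*15129 = -18508 - 15129 = -33637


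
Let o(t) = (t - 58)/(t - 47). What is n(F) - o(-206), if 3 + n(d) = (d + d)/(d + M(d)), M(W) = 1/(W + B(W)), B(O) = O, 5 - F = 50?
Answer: -190443/93173 ≈ -2.0440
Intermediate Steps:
F = -45 (F = 5 - 1*50 = 5 - 50 = -45)
o(t) = (-58 + t)/(-47 + t)
M(W) = 1/(2*W) (M(W) = 1/(W + W) = 1/(2*W))
n(d) = -3 + 2*d/(d + 1/(2*d)) (n(d) = -3 + (d + d)/(d + 1/(2*d)) = -3 + (2*d)/(d + 1/(2*d)) = -3 + 2*d/(d + 1/(2*d)))
n(F) - o(-206) = (-3 - 2*(-45)**2)/(1 + 2*(-45)**2) - (-58 - 206)/(-47 - 206) = (-3 - 2*2025)/(1 + 2*2025) - (-264)/(-253) = (-3 - 4050)/(1 + 4050) - (-1)*(-264)/253 = -4053/4051 - 1*24/23 = (1/4051)*(-4053) - 24/23 = -4053/4051 - 24/23 = -190443/93173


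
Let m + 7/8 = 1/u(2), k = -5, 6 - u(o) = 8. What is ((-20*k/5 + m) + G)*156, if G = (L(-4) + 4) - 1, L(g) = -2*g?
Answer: 9243/2 ≈ 4621.5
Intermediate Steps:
u(o) = -2 (u(o) = 6 - 1*8 = 6 - 8 = -2)
m = -11/8 (m = -7/8 + 1/(-2) = -7/8 - ½ = -11/8 ≈ -1.3750)
G = 11 (G = (-2*(-4) + 4) - 1 = (8 + 4) - 1 = 12 - 1 = 11)
((-20*k/5 + m) + G)*156 = ((-(-100)/5 - 11/8) + 11)*156 = ((-20*(-1) - 11/8) + 11)*156 = ((20 - 11/8) + 11)*156 = (149/8 + 11)*156 = (237/8)*156 = 9243/2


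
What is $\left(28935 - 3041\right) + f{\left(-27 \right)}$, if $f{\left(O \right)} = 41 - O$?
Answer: $25962$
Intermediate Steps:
$\left(28935 - 3041\right) + f{\left(-27 \right)} = \left(28935 - 3041\right) + \left(41 - -27\right) = \left(28935 + \left(-11908 + 8867\right)\right) + \left(41 + 27\right) = \left(28935 - 3041\right) + 68 = 25894 + 68 = 25962$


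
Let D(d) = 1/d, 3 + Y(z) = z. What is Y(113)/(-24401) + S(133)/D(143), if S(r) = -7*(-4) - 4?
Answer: 83744122/24401 ≈ 3432.0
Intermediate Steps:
Y(z) = -3 + z
S(r) = 24 (S(r) = 28 - 4 = 24)
Y(113)/(-24401) + S(133)/D(143) = (-3 + 113)/(-24401) + 24/(1/143) = 110*(-1/24401) + 24/(1/143) = -110/24401 + 24*143 = -110/24401 + 3432 = 83744122/24401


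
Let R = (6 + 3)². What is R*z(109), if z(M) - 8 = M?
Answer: 9477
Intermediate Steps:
z(M) = 8 + M
R = 81 (R = 9² = 81)
R*z(109) = 81*(8 + 109) = 81*117 = 9477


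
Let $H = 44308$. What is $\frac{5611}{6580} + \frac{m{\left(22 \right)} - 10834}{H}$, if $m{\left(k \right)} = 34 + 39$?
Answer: $\frac{22225601}{36443330} \approx 0.60987$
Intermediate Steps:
$m{\left(k \right)} = 73$
$\frac{5611}{6580} + \frac{m{\left(22 \right)} - 10834}{H} = \frac{5611}{6580} + \frac{73 - 10834}{44308} = 5611 \cdot \frac{1}{6580} + \left(73 - 10834\right) \frac{1}{44308} = \frac{5611}{6580} - \frac{10761}{44308} = \frac{22225601}{36443330}$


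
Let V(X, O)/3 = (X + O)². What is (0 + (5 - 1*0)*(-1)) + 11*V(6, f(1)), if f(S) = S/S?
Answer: 1612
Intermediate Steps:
f(S) = 1
V(X, O) = 3*(O + X)² (V(X, O) = 3*(X + O)² = 3*(O + X)²)
(0 + (5 - 1*0)*(-1)) + 11*V(6, f(1)) = (0 + (5 - 1*0)*(-1)) + 11*(3*(1 + 6)²) = (0 + (5 + 0)*(-1)) + 11*(3*7²) = (0 + 5*(-1)) + 11*(3*49) = (0 - 5) + 11*147 = -5 + 1617 = 1612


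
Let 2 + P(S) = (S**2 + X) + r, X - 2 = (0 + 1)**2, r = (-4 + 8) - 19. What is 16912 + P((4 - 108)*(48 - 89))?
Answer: 18198594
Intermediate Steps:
r = -15 (r = 4 - 19 = -15)
X = 3 (X = 2 + (0 + 1)**2 = 2 + 1**2 = 2 + 1 = 3)
P(S) = -14 + S**2 (P(S) = -2 + ((S**2 + 3) - 15) = -2 + ((3 + S**2) - 15) = -2 + (-12 + S**2) = -14 + S**2)
16912 + P((4 - 108)*(48 - 89)) = 16912 + (-14 + ((4 - 108)*(48 - 89))**2) = 16912 + (-14 + (-104*(-41))**2) = 16912 + (-14 + 4264**2) = 16912 + (-14 + 18181696) = 16912 + 18181682 = 18198594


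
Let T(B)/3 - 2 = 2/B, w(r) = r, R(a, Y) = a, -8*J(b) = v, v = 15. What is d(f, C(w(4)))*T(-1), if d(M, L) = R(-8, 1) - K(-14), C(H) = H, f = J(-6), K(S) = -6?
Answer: 0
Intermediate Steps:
J(b) = -15/8 (J(b) = -⅛*15 = -15/8)
f = -15/8 ≈ -1.8750
T(B) = 6 + 6/B (T(B) = 6 + 3*(2/B) = 6 + 6/B)
d(M, L) = -2 (d(M, L) = -8 - 1*(-6) = -8 + 6 = -2)
d(f, C(w(4)))*T(-1) = -2*(6 + 6/(-1)) = -2*(6 + 6*(-1)) = -2*(6 - 6) = -2*0 = 0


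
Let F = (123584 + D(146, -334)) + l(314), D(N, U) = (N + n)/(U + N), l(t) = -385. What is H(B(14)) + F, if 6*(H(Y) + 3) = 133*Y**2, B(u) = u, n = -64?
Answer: 35966345/282 ≈ 1.2754e+5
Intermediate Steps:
D(N, U) = (-64 + N)/(N + U) (D(N, U) = (N - 64)/(U + N) = (-64 + N)/(N + U))
H(Y) = -3 + 133*Y**2/6 (H(Y) = -3 + (133*Y**2)/6 = -3 + 133*Y**2/6)
F = 11580665/94 (F = (123584 + (-64 + 146)/(146 - 334)) - 385 = (123584 + 82/(-188)) - 385 = (123584 - 1/188*82) - 385 = (123584 - 41/94) - 385 = 11616855/94 - 385 = 11580665/94 ≈ 1.2320e+5)
H(B(14)) + F = (-3 + (133/6)*14**2) + 11580665/94 = (-3 + (133/6)*196) + 11580665/94 = (-3 + 13034/3) + 11580665/94 = 13025/3 + 11580665/94 = 35966345/282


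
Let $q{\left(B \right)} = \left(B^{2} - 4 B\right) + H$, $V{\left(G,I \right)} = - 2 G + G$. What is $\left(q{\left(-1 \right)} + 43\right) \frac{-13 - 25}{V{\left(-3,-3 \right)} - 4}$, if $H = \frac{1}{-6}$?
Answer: $\frac{5453}{3} \approx 1817.7$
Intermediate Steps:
$V{\left(G,I \right)} = - G$
$H = - \frac{1}{6} \approx -0.16667$
$q{\left(B \right)} = - \frac{1}{6} + B^{2} - 4 B$ ($q{\left(B \right)} = \left(B^{2} - 4 B\right) - \frac{1}{6} = - \frac{1}{6} + B^{2} - 4 B$)
$\left(q{\left(-1 \right)} + 43\right) \frac{-13 - 25}{V{\left(-3,-3 \right)} - 4} = \left(\left(- \frac{1}{6} + \left(-1\right)^{2} - -4\right) + 43\right) \frac{-13 - 25}{\left(-1\right) \left(-3\right) - 4} = \left(\left(- \frac{1}{6} + 1 + 4\right) + 43\right) \left(- \frac{38}{3 - 4}\right) = \left(\frac{29}{6} + 43\right) \left(- \frac{38}{-1}\right) = \frac{287 \left(\left(-38\right) \left(-1\right)\right)}{6} = \frac{287}{6} \cdot 38 = \frac{5453}{3}$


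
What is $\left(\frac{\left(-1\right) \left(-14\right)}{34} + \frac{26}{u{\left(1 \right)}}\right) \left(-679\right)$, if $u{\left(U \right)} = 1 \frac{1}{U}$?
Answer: $- \frac{304871}{17} \approx -17934.0$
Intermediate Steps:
$u{\left(U \right)} = \frac{1}{U}$
$\left(\frac{\left(-1\right) \left(-14\right)}{34} + \frac{26}{u{\left(1 \right)}}\right) \left(-679\right) = \left(\frac{\left(-1\right) \left(-14\right)}{34} + \frac{26}{1^{-1}}\right) \left(-679\right) = \left(14 \cdot \frac{1}{34} + \frac{26}{1}\right) \left(-679\right) = \left(\frac{7}{17} + 26 \cdot 1\right) \left(-679\right) = \left(\frac{7}{17} + 26\right) \left(-679\right) = \frac{449}{17} \left(-679\right) = - \frac{304871}{17}$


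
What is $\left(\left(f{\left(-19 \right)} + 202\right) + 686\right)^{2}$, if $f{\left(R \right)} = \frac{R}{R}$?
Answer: $790321$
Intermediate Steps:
$f{\left(R \right)} = 1$
$\left(\left(f{\left(-19 \right)} + 202\right) + 686\right)^{2} = \left(\left(1 + 202\right) + 686\right)^{2} = \left(203 + 686\right)^{2} = 889^{2} = 790321$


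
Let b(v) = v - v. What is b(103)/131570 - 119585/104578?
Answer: -119585/104578 ≈ -1.1435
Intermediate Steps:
b(v) = 0
b(103)/131570 - 119585/104578 = 0/131570 - 119585/104578 = 0*(1/131570) - 119585*1/104578 = 0 - 119585/104578 = -119585/104578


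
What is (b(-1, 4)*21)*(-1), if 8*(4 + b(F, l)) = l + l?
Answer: 63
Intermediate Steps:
b(F, l) = -4 + l/4 (b(F, l) = -4 + (l + l)/8 = -4 + (2*l)/8 = -4 + l/4)
(b(-1, 4)*21)*(-1) = ((-4 + (¼)*4)*21)*(-1) = ((-4 + 1)*21)*(-1) = -3*21*(-1) = -63*(-1) = 63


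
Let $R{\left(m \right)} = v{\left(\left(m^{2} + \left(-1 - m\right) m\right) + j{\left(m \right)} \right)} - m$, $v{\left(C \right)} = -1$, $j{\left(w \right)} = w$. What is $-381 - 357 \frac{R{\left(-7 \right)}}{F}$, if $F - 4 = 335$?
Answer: $- \frac{43767}{113} \approx -387.32$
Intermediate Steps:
$F = 339$ ($F = 4 + 335 = 339$)
$R{\left(m \right)} = -1 - m$
$-381 - 357 \frac{R{\left(-7 \right)}}{F} = -381 - 357 \frac{-1 - -7}{339} = -381 - 357 \left(-1 + 7\right) \frac{1}{339} = -381 - 357 \cdot 6 \cdot \frac{1}{339} = -381 - \frac{714}{113} = - \frac{43767}{113}$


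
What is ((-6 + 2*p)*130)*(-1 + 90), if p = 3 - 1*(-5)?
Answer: 115700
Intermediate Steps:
p = 8 (p = 3 + 5 = 8)
((-6 + 2*p)*130)*(-1 + 90) = ((-6 + 2*8)*130)*(-1 + 90) = ((-6 + 16)*130)*89 = (10*130)*89 = 1300*89 = 115700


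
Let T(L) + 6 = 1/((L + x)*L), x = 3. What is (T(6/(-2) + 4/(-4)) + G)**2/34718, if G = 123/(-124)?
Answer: 43681/33363998 ≈ 0.0013092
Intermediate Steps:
T(L) = -6 + 1/(L*(3 + L)) (T(L) = -6 + 1/((L + 3)*L) = -6 + 1/((3 + L)*L) = -6 + 1/(L*(3 + L)))
G = -123/124 (G = 123*(-1/124) = -123/124 ≈ -0.99194)
(T(6/(-2) + 4/(-4)) + G)**2/34718 = ((1 - 18*(6/(-2) + 4/(-4)) - 6*(6/(-2) + 4/(-4))**2)/((6/(-2) + 4/(-4))*(3 + (6/(-2) + 4/(-4)))) - 123/124)**2/34718 = ((1 - 18*(6*(-1/2) + 4*(-1/4)) - 6*(6*(-1/2) + 4*(-1/4))**2)/((6*(-1/2) + 4*(-1/4))*(3 + (6*(-1/2) + 4*(-1/4)))) - 123/124)**2*(1/34718) = ((1 - 18*(-3 - 1) - 6*(-3 - 1)**2)/((-3 - 1)*(3 + (-3 - 1))) - 123/124)**2*(1/34718) = ((1 - 18*(-4) - 6*(-4)**2)/((-4)*(3 - 4)) - 123/124)**2*(1/34718) = (-1/4*(1 + 72 - 6*16)/(-1) - 123/124)**2*(1/34718) = (-1/4*(-1)*(1 + 72 - 96) - 123/124)**2*(1/34718) = (-1/4*(-1)*(-23) - 123/124)**2*(1/34718) = (-23/4 - 123/124)**2*(1/34718) = (-209/31)**2*(1/34718) = (43681/961)*(1/34718) = 43681/33363998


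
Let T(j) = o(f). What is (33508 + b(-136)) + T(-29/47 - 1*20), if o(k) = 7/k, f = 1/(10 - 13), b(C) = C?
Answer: 33351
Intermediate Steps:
f = -⅓ (f = 1/(-3) = -⅓ ≈ -0.33333)
T(j) = -21 (T(j) = 7/(-⅓) = 7*(-3) = -21)
(33508 + b(-136)) + T(-29/47 - 1*20) = (33508 - 136) - 21 = 33372 - 21 = 33351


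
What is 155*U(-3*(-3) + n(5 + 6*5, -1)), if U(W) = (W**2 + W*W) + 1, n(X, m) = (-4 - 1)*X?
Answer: 8542515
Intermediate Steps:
n(X, m) = -5*X
U(W) = 1 + 2*W**2 (U(W) = (W**2 + W**2) + 1 = 2*W**2 + 1 = 1 + 2*W**2)
155*U(-3*(-3) + n(5 + 6*5, -1)) = 155*(1 + 2*(-3*(-3) - 5*(5 + 6*5))**2) = 155*(1 + 2*(9 - 5*(5 + 30))**2) = 155*(1 + 2*(9 - 5*35)**2) = 155*(1 + 2*(9 - 175)**2) = 155*(1 + 2*(-166)**2) = 155*(1 + 2*27556) = 155*(1 + 55112) = 155*55113 = 8542515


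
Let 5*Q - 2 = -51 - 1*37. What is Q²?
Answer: 7396/25 ≈ 295.84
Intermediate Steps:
Q = -86/5 (Q = ⅖ + (-51 - 1*37)/5 = ⅖ + (-51 - 37)/5 = ⅖ + (⅕)*(-88) = ⅖ - 88/5 = -86/5 ≈ -17.200)
Q² = (-86/5)² = 7396/25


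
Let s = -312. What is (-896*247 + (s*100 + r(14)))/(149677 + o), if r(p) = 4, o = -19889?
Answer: -63127/32447 ≈ -1.9455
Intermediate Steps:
(-896*247 + (s*100 + r(14)))/(149677 + o) = (-896*247 + (-312*100 + 4))/(149677 - 19889) = (-221312 + (-31200 + 4))/129788 = (-221312 - 31196)*(1/129788) = -252508*1/129788 = -63127/32447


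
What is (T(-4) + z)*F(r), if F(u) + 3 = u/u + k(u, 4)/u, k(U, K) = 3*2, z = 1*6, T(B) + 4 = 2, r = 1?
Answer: 16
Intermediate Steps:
T(B) = -2 (T(B) = -4 + 2 = -2)
z = 6
k(U, K) = 6
F(u) = -2 + 6/u (F(u) = -3 + (u/u + 6/u) = -3 + (1 + 6/u) = -2 + 6/u)
(T(-4) + z)*F(r) = (-2 + 6)*(-2 + 6/1) = 4*(-2 + 6*1) = 4*(-2 + 6) = 4*4 = 16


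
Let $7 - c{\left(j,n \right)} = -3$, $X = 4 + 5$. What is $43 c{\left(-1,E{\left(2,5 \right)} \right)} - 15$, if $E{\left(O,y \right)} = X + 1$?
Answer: $415$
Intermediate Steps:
$X = 9$
$E{\left(O,y \right)} = 10$ ($E{\left(O,y \right)} = 9 + 1 = 10$)
$c{\left(j,n \right)} = 10$ ($c{\left(j,n \right)} = 7 - -3 = 7 + 3 = 10$)
$43 c{\left(-1,E{\left(2,5 \right)} \right)} - 15 = 43 \cdot 10 - 15 = 430 - 15 = 415$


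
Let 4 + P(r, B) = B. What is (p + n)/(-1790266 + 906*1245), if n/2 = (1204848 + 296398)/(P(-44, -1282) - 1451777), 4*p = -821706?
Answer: 597001297723/1924715625296 ≈ 0.31018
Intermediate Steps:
p = -410853/2 (p = (¼)*(-821706) = -410853/2 ≈ -2.0543e+5)
P(r, B) = -4 + B
n = -3002492/1453063 (n = 2*((1204848 + 296398)/((-4 - 1282) - 1451777)) = 2*(1501246/(-1286 - 1451777)) = 2*(1501246/(-1453063)) = 2*(1501246*(-1/1453063)) = 2*(-1501246/1453063) = -3002492/1453063 ≈ -2.0663)
(p + n)/(-1790266 + 906*1245) = (-410853/2 - 3002492/1453063)/(-1790266 + 906*1245) = -597001297723/(2906126*(-1790266 + 1127970)) = -597001297723/2906126/(-662296) = -597001297723/2906126*(-1/662296) = 597001297723/1924715625296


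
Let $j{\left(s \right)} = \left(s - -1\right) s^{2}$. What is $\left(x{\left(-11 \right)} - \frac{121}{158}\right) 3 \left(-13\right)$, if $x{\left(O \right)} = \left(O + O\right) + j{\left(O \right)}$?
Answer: $\frac{7596303}{158} \approx 48078.0$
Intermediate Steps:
$j{\left(s \right)} = s^{2} \left(1 + s\right)$ ($j{\left(s \right)} = \left(s + 1\right) s^{2} = \left(1 + s\right) s^{2} = s^{2} \left(1 + s\right)$)
$x{\left(O \right)} = 2 O + O^{2} \left(1 + O\right)$ ($x{\left(O \right)} = \left(O + O\right) + O^{2} \left(1 + O\right) = 2 O + O^{2} \left(1 + O\right)$)
$\left(x{\left(-11 \right)} - \frac{121}{158}\right) 3 \left(-13\right) = \left(- 11 \left(2 - 11 \left(1 - 11\right)\right) - \frac{121}{158}\right) 3 \left(-13\right) = \left(- 11 \left(2 - -110\right) - \frac{121}{158}\right) \left(-39\right) = \left(- 11 \left(2 + 110\right) - \frac{121}{158}\right) \left(-39\right) = \left(\left(-11\right) 112 - \frac{121}{158}\right) \left(-39\right) = \left(-1232 - \frac{121}{158}\right) \left(-39\right) = \left(- \frac{194777}{158}\right) \left(-39\right) = \frac{7596303}{158}$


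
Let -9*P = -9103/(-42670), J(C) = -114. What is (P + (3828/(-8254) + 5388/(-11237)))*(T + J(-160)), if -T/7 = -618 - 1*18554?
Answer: -13583411761416409/104761348641 ≈ -1.2966e+5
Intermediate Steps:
T = 134204 (T = -7*(-618 - 1*18554) = -7*(-618 - 18554) = -7*(-19172) = 134204)
P = -9103/384030 (P = -(-1)*9103/(-42670)/9 = -(-1)*9103*(-1/42670)/9 = -(-1)*(-9103)/(9*42670) = -⅑*9103/42670 = -9103/384030 ≈ -0.023704)
(P + (3828/(-8254) + 5388/(-11237)))*(T + J(-160)) = (-9103/384030 + (3828/(-8254) + 5388/(-11237)))*(134204 - 114) = (-9103/384030 + (3828*(-1/8254) + 5388*(-1/11237)))*134090 = (-9103/384030 + (-1914/4127 - 5388/11237))*134090 = (-9103/384030 - 43743894/46375099)*134090 = -1013007067001/1047613486410*134090 = -13583411761416409/104761348641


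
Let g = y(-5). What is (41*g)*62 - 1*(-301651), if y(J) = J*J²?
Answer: -16099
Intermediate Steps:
y(J) = J³
g = -125 (g = (-5)³ = -125)
(41*g)*62 - 1*(-301651) = (41*(-125))*62 - 1*(-301651) = -5125*62 + 301651 = -317750 + 301651 = -16099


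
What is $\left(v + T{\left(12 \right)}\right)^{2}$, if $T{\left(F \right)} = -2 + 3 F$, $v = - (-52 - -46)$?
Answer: $1600$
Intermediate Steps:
$v = 6$ ($v = - (-52 + 46) = \left(-1\right) \left(-6\right) = 6$)
$\left(v + T{\left(12 \right)}\right)^{2} = \left(6 + \left(-2 + 3 \cdot 12\right)\right)^{2} = \left(6 + \left(-2 + 36\right)\right)^{2} = \left(6 + 34\right)^{2} = 40^{2} = 1600$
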